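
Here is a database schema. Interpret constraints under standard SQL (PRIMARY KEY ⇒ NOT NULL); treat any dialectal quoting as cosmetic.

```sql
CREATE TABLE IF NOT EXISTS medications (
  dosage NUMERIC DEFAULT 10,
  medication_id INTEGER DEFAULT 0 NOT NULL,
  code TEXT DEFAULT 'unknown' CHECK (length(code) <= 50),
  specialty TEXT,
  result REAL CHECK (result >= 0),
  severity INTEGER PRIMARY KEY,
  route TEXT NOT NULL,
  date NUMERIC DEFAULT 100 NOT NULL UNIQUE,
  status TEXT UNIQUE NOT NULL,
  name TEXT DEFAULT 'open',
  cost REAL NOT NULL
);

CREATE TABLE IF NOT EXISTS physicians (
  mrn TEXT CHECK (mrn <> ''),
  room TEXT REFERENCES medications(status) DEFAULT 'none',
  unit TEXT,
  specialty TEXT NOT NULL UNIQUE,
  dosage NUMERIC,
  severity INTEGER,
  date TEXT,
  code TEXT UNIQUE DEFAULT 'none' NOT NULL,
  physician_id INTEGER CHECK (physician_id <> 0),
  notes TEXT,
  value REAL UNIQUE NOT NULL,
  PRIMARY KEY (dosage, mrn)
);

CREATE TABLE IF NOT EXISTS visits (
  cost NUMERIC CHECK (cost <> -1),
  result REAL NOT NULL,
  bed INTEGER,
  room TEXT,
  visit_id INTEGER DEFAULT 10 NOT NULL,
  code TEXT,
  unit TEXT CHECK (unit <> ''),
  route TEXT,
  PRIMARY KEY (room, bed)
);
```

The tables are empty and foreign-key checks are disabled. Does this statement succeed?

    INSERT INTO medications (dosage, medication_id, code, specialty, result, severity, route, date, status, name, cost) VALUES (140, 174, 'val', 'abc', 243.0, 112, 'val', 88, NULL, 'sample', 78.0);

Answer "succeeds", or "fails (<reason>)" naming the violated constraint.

status is explicitly set to NULL, but status is declared NOT NULL.

fails (NOT NULL on status)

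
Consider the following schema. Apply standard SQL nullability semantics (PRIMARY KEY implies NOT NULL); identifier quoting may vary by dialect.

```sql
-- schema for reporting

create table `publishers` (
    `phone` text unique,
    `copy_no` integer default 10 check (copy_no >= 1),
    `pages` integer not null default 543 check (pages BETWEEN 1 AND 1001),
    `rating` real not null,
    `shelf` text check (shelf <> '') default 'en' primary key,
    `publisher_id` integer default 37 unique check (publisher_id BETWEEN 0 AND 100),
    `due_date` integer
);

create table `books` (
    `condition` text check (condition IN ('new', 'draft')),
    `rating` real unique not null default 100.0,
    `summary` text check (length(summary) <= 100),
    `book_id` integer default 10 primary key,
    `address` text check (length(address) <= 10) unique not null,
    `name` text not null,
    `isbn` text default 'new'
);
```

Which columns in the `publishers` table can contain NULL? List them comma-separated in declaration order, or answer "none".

- phone: UNIQUE does not imply NOT NULL → nullable.
- copy_no: CHECK does not forbid NULL (a CHECK constraint passes when its expression is NULL) → nullable.
- pages: declared NOT NULL → not nullable.
- rating: declared NOT NULL → not nullable.
- shelf: part of the PRIMARY KEY, which implies NOT NULL → not nullable.
- publisher_id: CHECK does not forbid NULL (a CHECK constraint passes when its expression is NULL) → nullable.
- due_date: no NOT NULL constraint applies → nullable.

phone, copy_no, publisher_id, due_date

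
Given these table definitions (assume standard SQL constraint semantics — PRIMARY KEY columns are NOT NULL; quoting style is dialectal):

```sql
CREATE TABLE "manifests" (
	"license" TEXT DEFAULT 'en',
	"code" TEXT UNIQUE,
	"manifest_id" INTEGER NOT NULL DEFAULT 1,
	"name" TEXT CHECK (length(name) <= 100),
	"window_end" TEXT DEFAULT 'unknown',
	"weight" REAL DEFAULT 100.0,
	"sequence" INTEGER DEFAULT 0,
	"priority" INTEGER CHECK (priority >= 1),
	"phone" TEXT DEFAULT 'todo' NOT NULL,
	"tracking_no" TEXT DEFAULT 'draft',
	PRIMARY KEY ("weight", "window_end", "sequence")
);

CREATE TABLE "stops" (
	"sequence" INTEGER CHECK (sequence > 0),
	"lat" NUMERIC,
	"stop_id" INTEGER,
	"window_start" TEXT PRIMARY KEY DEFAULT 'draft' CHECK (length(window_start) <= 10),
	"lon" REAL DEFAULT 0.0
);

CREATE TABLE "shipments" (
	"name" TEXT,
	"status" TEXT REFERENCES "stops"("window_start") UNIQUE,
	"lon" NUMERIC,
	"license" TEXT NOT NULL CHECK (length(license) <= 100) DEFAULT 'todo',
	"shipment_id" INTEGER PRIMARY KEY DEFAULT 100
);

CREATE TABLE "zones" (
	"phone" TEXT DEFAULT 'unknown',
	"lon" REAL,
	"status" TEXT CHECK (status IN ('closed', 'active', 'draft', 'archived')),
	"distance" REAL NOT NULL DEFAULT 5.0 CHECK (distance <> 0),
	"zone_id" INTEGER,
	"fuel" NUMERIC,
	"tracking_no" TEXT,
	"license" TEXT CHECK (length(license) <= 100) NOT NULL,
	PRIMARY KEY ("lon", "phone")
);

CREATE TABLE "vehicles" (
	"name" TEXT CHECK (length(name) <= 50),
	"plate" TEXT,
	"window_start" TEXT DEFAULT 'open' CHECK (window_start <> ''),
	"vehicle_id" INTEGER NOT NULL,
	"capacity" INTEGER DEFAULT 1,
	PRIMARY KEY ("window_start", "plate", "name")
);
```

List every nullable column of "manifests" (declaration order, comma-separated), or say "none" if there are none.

- license: DEFAULT only fills an omitted column; an explicit NULL is still allowed → nullable.
- code: UNIQUE does not imply NOT NULL → nullable.
- manifest_id: declared NOT NULL → not nullable.
- name: CHECK does not forbid NULL (a CHECK constraint passes when its expression is NULL) → nullable.
- window_end: part of the PRIMARY KEY, which implies NOT NULL → not nullable.
- weight: part of the PRIMARY KEY, which implies NOT NULL → not nullable.
- sequence: part of the PRIMARY KEY, which implies NOT NULL → not nullable.
- priority: CHECK does not forbid NULL (a CHECK constraint passes when its expression is NULL) → nullable.
- phone: declared NOT NULL → not nullable.
- tracking_no: DEFAULT only fills an omitted column; an explicit NULL is still allowed → nullable.

license, code, name, priority, tracking_no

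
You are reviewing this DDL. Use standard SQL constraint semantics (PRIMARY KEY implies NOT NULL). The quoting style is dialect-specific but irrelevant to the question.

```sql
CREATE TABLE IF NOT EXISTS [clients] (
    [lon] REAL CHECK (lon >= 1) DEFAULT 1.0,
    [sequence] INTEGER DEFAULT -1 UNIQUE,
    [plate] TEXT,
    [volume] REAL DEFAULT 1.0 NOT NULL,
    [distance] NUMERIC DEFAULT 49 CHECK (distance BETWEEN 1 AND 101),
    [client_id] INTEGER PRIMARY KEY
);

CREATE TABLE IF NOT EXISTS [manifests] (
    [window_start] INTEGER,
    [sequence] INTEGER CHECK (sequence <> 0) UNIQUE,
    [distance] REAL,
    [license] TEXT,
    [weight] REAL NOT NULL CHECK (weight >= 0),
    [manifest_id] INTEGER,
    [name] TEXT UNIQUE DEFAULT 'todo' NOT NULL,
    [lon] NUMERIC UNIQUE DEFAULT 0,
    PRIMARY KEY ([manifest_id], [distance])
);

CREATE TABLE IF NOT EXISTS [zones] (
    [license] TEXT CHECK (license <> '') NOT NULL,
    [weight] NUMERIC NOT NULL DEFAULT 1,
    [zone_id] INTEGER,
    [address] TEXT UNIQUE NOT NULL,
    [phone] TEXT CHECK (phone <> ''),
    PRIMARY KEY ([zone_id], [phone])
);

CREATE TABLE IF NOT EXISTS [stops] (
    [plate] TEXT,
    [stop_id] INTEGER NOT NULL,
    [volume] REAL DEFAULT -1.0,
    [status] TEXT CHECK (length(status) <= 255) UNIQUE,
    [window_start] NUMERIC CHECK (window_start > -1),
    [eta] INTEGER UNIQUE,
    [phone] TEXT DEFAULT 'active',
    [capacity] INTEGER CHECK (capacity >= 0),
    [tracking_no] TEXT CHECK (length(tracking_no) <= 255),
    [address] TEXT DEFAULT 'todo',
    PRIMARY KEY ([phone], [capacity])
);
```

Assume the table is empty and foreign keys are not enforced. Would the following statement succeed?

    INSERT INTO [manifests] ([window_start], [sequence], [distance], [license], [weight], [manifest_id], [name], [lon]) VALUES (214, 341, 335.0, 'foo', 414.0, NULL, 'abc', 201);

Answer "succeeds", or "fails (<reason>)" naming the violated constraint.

fails (NOT NULL on manifest_id)

manifest_id is explicitly set to NULL, but manifest_id is part of the PRIMARY KEY (implied NOT NULL).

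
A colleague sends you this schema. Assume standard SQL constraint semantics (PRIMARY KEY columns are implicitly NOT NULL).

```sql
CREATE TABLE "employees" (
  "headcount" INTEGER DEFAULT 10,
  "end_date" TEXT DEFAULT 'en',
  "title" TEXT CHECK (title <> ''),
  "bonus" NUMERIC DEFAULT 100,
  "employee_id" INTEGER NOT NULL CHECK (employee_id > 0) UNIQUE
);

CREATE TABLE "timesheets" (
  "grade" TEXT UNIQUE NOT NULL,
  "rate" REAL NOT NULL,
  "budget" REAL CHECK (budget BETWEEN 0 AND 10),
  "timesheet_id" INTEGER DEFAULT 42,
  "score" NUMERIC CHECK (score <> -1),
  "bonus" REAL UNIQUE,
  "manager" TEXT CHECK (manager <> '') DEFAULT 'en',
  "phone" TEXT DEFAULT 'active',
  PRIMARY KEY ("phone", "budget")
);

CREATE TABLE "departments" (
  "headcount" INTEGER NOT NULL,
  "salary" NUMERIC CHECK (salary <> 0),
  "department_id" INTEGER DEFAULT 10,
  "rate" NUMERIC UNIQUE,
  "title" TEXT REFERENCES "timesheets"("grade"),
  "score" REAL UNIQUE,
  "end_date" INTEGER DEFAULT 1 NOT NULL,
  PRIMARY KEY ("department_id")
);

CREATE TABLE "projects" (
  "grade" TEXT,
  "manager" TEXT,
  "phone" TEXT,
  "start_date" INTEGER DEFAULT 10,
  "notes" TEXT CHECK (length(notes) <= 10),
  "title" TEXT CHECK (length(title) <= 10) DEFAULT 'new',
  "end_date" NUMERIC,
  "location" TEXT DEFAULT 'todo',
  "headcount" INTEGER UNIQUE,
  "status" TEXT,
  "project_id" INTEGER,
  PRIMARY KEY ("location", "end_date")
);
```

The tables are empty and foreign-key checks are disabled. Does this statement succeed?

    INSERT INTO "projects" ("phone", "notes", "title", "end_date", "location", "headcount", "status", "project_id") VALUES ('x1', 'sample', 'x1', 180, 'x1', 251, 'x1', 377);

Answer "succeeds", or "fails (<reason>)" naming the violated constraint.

succeeds

NOT NULL columns: end_date is supplied; location is supplied.
CHECK constraints: 'sample' satisfies (length(notes) <= 10); 'x1' satisfies (length(title) <= 10).
No constraint is violated.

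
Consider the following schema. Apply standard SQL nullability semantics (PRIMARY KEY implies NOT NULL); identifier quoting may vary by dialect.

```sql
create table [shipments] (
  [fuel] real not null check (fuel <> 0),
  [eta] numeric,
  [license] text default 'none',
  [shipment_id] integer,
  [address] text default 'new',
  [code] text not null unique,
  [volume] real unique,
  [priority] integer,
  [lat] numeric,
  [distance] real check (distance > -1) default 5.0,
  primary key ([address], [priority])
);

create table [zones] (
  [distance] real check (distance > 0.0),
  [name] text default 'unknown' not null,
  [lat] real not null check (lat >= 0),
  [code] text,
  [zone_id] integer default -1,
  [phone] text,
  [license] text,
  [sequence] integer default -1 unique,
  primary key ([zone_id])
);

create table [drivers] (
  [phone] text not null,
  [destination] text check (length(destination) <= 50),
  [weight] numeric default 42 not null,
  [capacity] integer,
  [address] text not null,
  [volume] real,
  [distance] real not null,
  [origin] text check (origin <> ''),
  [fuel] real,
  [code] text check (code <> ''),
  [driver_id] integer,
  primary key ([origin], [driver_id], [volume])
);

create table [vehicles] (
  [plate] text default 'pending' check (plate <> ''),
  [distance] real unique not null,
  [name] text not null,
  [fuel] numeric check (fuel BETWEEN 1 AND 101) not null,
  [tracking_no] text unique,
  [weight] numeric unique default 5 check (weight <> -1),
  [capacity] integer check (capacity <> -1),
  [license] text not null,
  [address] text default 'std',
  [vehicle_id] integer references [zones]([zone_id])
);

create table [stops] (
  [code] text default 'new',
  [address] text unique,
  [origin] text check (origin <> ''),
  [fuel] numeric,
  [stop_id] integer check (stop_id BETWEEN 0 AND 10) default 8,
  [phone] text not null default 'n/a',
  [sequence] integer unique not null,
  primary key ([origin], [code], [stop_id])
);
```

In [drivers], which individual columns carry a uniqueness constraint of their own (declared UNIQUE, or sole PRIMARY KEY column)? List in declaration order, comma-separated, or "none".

none

- phone: no UNIQUE or single-column PK constraint.
- destination: no UNIQUE or single-column PK constraint.
- weight: no UNIQUE or single-column PK constraint.
- capacity: no UNIQUE or single-column PK constraint.
- address: no UNIQUE or single-column PK constraint.
- volume: part of a composite PRIMARY KEY — only the tuple is unique, not this column on its own.
- distance: no UNIQUE or single-column PK constraint.
- origin: part of a composite PRIMARY KEY — only the tuple is unique, not this column on its own.
- fuel: no UNIQUE or single-column PK constraint.
- code: no UNIQUE or single-column PK constraint.
- driver_id: part of a composite PRIMARY KEY — only the tuple is unique, not this column on its own.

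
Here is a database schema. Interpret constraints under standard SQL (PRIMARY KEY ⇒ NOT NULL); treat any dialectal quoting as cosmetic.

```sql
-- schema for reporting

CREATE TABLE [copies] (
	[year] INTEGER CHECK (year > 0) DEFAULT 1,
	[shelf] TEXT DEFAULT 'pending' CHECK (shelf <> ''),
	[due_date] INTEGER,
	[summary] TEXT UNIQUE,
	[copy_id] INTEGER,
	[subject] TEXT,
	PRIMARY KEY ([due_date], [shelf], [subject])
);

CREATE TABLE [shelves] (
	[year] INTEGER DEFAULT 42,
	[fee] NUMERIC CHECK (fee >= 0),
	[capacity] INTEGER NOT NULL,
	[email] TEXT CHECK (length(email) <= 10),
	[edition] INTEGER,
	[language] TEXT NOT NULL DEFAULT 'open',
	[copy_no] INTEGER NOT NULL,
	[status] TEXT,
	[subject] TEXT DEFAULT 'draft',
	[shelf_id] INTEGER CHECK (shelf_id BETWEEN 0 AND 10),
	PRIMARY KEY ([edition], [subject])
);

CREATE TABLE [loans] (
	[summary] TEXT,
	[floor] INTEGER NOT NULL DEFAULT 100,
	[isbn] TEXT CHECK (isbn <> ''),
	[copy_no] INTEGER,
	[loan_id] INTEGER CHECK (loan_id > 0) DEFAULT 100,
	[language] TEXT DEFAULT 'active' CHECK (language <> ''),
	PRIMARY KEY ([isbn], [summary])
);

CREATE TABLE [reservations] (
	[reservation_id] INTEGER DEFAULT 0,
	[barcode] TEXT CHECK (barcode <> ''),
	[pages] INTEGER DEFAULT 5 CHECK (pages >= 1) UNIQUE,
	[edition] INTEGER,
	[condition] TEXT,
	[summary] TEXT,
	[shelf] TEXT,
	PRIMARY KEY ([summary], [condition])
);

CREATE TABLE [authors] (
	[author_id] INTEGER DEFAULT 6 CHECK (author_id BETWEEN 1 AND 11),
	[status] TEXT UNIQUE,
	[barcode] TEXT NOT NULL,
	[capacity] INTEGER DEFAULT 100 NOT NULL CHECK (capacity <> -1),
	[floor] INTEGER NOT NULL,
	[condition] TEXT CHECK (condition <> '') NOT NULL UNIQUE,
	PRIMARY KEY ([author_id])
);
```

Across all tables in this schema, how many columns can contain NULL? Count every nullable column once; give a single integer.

copies: 3 nullable (year, summary, copy_id — PK (due_date, shelf, subject) and explicit NOT NULL columns excluded).
shelves: 5 nullable (year, fee, email, status, shelf_id — PK (edition, subject) and explicit NOT NULL columns excluded).
loans: 3 nullable (copy_no, loan_id, language — PK (isbn, summary) and explicit NOT NULL columns excluded).
reservations: 5 nullable (reservation_id, barcode, pages, edition, shelf — PK (summary, condition) and explicit NOT NULL columns excluded).
authors: 1 nullable (status — PK (author_id) and explicit NOT NULL columns excluded).
Total: 3 + 5 + 3 + 5 + 1 = 17.

17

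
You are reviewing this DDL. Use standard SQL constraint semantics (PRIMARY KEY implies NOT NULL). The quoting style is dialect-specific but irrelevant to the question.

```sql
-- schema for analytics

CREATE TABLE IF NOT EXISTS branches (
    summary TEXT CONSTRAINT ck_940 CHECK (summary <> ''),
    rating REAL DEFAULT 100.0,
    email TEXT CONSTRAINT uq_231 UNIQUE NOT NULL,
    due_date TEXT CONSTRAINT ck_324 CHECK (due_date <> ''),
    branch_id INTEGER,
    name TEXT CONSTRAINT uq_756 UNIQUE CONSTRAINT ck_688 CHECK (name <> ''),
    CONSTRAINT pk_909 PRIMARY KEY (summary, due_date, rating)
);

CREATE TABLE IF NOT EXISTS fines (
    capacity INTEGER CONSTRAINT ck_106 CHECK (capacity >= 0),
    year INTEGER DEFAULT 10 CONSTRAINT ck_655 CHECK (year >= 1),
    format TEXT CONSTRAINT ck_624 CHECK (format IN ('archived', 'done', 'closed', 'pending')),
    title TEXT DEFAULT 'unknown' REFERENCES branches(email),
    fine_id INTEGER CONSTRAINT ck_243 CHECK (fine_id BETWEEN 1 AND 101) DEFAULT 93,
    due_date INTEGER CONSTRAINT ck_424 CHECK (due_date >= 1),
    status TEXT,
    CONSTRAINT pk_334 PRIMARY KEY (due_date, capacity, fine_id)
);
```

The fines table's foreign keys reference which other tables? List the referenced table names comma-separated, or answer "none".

- title REFERENCES branches(email).

branches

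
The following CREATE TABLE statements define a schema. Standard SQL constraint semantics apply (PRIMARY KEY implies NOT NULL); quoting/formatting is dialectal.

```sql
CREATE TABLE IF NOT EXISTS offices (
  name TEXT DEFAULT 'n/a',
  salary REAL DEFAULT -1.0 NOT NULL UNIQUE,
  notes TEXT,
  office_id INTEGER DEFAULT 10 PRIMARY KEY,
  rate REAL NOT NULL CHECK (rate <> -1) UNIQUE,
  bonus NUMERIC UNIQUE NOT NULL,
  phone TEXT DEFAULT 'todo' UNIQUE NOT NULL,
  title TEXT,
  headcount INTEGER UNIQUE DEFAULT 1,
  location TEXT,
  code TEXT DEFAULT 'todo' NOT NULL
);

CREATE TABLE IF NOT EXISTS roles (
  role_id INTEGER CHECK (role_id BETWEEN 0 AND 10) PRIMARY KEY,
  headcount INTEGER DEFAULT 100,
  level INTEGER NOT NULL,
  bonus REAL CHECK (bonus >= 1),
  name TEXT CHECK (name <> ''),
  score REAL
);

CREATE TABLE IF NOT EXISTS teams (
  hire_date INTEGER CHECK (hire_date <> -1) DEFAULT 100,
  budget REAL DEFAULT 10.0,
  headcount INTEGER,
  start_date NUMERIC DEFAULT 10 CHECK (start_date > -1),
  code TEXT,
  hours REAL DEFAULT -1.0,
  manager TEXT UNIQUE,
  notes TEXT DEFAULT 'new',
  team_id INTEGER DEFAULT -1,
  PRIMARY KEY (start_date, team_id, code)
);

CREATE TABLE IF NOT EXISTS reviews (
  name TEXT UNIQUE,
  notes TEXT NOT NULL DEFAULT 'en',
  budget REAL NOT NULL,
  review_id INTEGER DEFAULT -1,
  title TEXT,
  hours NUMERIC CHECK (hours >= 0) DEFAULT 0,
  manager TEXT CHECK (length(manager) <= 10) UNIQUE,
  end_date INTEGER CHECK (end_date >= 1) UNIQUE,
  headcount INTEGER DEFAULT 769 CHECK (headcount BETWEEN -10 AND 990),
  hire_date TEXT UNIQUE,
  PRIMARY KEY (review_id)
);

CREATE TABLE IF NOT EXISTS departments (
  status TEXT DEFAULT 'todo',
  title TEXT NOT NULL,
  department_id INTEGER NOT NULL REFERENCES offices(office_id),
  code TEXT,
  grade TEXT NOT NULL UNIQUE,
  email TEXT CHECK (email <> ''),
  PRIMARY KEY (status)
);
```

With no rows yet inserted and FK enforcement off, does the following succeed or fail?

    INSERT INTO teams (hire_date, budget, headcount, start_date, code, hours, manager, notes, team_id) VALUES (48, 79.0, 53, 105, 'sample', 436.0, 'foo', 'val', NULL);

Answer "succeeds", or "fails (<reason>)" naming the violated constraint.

fails (NOT NULL on team_id)

team_id is explicitly set to NULL, but team_id is part of the PRIMARY KEY (implied NOT NULL).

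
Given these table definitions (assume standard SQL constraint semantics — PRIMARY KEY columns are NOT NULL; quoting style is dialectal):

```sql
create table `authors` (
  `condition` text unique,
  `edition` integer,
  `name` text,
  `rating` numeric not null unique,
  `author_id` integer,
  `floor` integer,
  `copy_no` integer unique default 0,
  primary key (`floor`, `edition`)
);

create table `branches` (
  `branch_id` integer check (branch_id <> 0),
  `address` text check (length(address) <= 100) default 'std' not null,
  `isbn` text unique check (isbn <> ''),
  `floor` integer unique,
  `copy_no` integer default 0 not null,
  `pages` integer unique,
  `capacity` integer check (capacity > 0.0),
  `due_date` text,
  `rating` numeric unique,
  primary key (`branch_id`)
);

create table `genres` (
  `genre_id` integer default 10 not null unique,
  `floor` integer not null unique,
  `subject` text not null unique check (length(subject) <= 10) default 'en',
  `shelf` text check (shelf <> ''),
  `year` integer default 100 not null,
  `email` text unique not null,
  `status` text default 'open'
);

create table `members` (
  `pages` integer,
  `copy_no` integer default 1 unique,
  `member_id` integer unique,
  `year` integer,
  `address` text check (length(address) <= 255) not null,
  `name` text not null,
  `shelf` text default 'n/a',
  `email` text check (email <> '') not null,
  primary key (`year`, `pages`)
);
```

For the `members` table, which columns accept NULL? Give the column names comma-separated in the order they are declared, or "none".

- pages: part of the PRIMARY KEY, which implies NOT NULL → not nullable.
- copy_no: UNIQUE does not imply NOT NULL → nullable.
- member_id: UNIQUE does not imply NOT NULL → nullable.
- year: part of the PRIMARY KEY, which implies NOT NULL → not nullable.
- address: declared NOT NULL → not nullable.
- name: declared NOT NULL → not nullable.
- shelf: DEFAULT only fills an omitted column; an explicit NULL is still allowed → nullable.
- email: declared NOT NULL → not nullable.

copy_no, member_id, shelf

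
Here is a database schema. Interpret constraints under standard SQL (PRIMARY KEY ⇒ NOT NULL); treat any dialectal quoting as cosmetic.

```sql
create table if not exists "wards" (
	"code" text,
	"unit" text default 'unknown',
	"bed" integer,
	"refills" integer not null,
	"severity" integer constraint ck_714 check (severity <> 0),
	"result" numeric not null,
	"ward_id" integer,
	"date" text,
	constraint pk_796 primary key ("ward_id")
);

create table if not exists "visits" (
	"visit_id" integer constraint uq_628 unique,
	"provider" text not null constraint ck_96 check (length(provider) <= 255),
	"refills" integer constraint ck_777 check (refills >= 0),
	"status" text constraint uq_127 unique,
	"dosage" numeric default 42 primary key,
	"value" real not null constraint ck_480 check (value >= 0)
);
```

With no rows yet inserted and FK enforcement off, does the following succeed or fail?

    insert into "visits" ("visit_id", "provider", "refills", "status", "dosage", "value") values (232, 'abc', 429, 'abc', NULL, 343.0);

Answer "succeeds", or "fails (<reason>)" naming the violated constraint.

dosage is explicitly set to NULL, but dosage is part of the PRIMARY KEY (implied NOT NULL).

fails (NOT NULL on dosage)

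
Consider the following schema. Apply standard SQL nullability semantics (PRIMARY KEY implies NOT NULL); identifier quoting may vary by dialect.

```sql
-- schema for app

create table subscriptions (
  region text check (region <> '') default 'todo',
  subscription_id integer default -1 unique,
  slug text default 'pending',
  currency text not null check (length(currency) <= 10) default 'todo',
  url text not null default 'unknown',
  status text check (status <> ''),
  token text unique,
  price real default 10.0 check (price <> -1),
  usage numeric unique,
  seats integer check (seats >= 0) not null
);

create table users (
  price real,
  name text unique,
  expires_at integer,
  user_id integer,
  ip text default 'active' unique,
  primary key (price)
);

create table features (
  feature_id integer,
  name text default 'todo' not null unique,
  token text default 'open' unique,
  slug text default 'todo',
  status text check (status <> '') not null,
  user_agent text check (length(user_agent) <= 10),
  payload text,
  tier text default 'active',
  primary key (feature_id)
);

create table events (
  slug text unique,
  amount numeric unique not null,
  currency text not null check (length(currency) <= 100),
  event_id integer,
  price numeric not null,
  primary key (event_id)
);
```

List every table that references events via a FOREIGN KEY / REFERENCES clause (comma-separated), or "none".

none

No REFERENCES clause anywhere in the schema names events.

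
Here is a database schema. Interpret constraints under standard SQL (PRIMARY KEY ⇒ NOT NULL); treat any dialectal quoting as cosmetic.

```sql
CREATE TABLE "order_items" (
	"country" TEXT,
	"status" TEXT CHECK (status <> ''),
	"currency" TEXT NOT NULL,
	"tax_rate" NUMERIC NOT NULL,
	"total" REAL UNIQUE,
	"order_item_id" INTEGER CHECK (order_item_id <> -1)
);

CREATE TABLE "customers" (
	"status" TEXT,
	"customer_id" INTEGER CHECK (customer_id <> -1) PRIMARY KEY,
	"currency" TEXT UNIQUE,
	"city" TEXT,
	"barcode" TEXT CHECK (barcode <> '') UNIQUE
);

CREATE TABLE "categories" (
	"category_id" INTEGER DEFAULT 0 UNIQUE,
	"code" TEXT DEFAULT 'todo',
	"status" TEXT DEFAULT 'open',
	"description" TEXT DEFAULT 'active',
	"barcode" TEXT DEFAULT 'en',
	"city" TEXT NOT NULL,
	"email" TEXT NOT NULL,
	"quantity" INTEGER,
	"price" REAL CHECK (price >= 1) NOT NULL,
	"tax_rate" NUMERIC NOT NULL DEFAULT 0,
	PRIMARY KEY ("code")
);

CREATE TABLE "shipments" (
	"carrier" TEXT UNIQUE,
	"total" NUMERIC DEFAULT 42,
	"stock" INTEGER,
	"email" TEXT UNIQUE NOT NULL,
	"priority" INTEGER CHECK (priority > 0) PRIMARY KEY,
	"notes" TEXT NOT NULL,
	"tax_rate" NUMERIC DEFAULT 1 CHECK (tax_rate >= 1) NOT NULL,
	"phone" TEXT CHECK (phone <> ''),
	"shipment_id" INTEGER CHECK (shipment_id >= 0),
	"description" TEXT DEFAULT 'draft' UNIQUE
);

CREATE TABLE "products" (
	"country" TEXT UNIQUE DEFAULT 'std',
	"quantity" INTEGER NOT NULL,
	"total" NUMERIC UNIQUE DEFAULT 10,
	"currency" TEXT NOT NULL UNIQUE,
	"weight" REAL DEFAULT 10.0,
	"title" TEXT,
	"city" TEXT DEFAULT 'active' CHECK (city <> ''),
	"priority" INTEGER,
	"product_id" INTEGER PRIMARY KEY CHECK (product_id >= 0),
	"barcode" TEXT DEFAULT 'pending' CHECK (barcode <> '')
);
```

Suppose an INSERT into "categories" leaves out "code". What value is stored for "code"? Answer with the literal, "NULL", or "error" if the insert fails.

code has an explicit DEFAULT 'todo'.
When the column is omitted from an INSERT, that default is used.

'todo'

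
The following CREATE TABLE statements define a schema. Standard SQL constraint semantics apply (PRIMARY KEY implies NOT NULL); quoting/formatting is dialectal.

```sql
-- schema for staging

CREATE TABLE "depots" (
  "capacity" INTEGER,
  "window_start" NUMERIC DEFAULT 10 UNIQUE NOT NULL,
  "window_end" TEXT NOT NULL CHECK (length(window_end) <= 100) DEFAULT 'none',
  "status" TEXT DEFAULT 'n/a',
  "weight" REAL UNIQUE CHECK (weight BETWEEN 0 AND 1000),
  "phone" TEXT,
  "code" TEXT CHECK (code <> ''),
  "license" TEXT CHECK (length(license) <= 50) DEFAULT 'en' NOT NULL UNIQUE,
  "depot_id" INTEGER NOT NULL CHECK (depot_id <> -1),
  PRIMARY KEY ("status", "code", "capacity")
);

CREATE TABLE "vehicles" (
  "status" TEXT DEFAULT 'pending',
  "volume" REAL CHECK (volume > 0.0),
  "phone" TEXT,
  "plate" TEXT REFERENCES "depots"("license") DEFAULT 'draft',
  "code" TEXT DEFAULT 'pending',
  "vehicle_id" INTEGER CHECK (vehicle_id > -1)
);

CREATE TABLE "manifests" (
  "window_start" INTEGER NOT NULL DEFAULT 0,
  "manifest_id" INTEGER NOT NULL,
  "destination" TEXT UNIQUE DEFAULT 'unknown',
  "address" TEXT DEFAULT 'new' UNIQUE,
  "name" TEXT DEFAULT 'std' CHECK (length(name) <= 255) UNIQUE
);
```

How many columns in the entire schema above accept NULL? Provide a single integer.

11

depots: 2 nullable (weight, phone — PK (status, code, capacity) and explicit NOT NULL columns excluded).
vehicles: 6 nullable (status, volume, phone, plate, code, vehicle_id — PK none and explicit NOT NULL columns excluded).
manifests: 3 nullable (destination, address, name — PK none and explicit NOT NULL columns excluded).
Total: 2 + 6 + 3 = 11.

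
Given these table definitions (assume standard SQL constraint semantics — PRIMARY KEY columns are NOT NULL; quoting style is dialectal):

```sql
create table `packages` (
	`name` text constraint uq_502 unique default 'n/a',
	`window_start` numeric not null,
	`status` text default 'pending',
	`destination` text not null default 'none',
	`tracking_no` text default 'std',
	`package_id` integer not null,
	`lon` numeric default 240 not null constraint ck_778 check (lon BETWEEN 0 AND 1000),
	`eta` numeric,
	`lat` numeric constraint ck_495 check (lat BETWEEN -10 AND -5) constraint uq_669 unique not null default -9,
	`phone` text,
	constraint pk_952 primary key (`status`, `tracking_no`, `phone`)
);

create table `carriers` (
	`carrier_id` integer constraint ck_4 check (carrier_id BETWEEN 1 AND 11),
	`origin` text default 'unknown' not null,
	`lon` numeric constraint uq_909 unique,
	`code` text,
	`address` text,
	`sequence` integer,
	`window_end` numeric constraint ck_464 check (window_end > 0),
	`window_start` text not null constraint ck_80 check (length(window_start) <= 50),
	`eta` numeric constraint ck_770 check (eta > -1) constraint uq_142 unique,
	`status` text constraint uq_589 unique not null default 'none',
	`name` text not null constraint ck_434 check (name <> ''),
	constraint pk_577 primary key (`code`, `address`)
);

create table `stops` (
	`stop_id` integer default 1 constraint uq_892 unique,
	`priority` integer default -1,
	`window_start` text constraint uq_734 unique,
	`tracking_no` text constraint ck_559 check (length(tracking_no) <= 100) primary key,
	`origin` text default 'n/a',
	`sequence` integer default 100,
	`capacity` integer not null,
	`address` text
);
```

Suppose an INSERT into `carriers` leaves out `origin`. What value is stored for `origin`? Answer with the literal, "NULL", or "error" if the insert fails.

origin has an explicit DEFAULT 'unknown'.
When the column is omitted from an INSERT, that default is used.

'unknown'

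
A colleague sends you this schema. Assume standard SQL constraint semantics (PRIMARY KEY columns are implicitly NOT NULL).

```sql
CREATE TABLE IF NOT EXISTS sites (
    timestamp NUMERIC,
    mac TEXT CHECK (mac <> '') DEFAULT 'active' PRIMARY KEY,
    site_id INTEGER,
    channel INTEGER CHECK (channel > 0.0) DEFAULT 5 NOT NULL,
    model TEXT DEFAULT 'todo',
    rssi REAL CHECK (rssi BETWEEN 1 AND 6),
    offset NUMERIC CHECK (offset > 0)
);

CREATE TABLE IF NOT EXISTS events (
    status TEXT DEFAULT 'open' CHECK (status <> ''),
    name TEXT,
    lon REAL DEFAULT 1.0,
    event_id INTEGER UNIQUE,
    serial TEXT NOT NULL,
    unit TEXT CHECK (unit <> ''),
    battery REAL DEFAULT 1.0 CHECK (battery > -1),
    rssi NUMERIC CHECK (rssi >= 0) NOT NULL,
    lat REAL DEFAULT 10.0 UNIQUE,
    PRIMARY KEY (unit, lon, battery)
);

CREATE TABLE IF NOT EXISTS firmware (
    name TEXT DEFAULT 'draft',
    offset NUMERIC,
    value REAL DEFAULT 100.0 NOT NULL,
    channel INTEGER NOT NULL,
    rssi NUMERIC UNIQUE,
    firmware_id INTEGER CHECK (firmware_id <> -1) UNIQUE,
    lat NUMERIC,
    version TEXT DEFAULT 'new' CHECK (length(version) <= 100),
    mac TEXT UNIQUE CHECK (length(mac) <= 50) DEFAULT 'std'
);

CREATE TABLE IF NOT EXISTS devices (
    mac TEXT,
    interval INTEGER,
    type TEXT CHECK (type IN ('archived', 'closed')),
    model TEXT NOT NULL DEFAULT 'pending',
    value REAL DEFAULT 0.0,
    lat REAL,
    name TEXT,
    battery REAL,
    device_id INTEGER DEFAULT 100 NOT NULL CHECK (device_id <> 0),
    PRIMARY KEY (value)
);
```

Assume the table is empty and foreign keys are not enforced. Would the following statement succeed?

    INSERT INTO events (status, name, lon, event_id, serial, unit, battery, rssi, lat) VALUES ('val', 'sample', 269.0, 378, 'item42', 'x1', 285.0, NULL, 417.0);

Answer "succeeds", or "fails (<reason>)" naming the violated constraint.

rssi is explicitly set to NULL, but rssi is declared NOT NULL.

fails (NOT NULL on rssi)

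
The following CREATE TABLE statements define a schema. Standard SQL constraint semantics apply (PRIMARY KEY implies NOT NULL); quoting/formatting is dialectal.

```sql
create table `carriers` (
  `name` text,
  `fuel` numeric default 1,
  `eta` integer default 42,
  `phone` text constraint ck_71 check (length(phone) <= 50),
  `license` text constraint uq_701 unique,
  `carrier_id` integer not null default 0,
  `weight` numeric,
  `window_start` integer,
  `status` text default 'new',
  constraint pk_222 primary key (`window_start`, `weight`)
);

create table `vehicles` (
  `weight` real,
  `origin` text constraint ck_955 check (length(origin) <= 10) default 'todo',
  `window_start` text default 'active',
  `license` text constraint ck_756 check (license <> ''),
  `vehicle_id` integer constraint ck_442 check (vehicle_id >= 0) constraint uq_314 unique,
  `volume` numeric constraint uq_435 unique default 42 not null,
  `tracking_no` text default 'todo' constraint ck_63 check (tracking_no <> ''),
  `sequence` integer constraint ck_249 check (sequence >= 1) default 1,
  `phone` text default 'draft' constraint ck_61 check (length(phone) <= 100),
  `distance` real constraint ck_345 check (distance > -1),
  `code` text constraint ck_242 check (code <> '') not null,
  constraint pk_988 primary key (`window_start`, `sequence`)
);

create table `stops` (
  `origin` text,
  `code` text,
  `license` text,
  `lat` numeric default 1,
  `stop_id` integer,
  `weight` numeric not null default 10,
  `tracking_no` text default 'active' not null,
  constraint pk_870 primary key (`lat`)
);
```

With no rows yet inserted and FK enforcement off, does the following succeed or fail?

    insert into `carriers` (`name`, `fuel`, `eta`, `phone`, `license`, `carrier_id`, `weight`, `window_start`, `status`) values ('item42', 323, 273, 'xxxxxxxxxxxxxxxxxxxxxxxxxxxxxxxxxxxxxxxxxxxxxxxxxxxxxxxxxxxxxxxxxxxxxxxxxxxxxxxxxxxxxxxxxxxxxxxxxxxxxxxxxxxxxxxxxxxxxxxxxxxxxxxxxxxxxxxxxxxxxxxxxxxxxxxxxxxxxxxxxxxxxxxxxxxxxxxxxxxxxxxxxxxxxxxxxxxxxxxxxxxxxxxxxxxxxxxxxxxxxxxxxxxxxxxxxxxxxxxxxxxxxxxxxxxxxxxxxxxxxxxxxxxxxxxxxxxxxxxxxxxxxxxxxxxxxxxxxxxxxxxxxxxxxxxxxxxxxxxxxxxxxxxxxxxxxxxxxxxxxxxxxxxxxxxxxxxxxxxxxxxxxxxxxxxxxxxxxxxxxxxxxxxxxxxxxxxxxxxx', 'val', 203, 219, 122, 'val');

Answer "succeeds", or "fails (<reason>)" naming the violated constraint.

The value 'xxxxxxxxxxxxxxxxxxxxxxxxxxxxxxxxxxxxxxxxxxxxxxxxxxxxxxxxxxxxxxxxxxxxxxxxxxxxxxxxxxxxxxxxxxxxxxxxxxxxxxxxxxxxxxxxxxxxxxxxxxxxxxxxxxxxxxxxxxxxxxxxxxxxxxxxxxxxxxxxxxxxxxxxxxxxxxxxxxxxxxxxxxxxxxxxxxxxxxxxxxxxxxxxxxxxxxxxxxxxxxxxxxxxxxxxxxxxxxxxxxxxxxxxxxxxxxxxxxxxxxxxxxxxxxxxxxxxxxxxxxxxxxxxxxxxxxxxxxxxxxxxxxxxxxxxxxxxxxxxxxxxxxxxxxxxxxxxxxxxxxxxxxxxxxxxxxxxxxxxxxxxxxxxxxxxxxxxxxxxxxxxxxxxxxxxxxxxxxxx' for phone violates CHECK (length(phone) <= 50).

fails (CHECK on phone)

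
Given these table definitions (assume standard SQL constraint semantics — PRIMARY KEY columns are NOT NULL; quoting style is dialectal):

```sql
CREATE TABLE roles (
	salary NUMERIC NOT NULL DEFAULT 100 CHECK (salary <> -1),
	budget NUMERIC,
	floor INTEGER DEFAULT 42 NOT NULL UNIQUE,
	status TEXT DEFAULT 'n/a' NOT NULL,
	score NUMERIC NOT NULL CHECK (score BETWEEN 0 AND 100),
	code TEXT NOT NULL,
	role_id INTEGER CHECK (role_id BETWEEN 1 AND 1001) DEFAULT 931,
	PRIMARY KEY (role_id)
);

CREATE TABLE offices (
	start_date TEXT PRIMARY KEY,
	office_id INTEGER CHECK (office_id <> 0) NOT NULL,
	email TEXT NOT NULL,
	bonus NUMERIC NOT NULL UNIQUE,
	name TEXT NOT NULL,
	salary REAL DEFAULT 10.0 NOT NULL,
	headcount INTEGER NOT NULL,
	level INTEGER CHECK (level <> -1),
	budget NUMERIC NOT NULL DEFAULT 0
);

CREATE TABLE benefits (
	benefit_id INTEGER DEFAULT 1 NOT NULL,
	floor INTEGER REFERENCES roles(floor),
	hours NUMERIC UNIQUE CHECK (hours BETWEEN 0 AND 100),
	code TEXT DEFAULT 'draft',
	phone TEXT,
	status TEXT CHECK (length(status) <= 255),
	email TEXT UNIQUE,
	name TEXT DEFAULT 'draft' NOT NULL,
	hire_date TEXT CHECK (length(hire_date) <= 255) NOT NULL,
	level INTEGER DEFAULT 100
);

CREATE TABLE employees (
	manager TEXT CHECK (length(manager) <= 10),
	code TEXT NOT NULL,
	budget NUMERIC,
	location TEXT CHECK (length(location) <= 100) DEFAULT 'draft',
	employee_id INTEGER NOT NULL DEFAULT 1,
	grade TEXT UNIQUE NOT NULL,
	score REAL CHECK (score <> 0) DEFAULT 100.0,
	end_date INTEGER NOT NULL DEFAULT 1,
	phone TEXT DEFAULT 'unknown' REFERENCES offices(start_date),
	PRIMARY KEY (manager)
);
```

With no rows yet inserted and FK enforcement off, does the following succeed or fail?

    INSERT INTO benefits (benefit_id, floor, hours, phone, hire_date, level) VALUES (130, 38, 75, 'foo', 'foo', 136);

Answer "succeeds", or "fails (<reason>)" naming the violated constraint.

succeeds

NOT NULL columns: benefit_id is supplied; hire_date is supplied; name defaults to 'draft'.
CHECK constraints: 75 satisfies (hours BETWEEN 0 AND 100); 'foo' satisfies (length(hire_date) <= 255).
No constraint is violated.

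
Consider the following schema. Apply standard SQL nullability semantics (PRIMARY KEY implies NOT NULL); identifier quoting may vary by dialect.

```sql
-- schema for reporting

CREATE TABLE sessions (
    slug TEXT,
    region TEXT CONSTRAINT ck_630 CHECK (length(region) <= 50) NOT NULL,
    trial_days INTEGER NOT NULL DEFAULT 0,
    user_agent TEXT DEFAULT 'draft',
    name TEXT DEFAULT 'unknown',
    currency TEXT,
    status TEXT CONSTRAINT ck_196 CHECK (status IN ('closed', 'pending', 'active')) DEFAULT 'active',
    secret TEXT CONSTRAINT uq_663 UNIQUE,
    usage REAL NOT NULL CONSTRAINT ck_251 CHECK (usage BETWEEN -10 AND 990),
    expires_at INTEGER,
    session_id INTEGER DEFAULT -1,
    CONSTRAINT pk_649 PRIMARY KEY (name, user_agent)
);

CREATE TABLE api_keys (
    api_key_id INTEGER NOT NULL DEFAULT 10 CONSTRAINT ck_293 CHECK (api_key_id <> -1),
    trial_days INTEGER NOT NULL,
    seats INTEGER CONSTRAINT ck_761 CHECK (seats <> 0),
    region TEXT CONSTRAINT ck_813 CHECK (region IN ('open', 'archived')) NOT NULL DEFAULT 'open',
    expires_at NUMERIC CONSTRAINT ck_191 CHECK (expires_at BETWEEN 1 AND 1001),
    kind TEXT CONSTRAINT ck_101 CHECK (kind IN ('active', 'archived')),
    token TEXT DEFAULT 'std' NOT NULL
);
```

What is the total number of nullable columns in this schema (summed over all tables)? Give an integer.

9

sessions: 6 nullable (slug, currency, status, secret, expires_at, session_id — PK (name, user_agent) and explicit NOT NULL columns excluded).
api_keys: 3 nullable (seats, expires_at, kind — PK none and explicit NOT NULL columns excluded).
Total: 6 + 3 = 9.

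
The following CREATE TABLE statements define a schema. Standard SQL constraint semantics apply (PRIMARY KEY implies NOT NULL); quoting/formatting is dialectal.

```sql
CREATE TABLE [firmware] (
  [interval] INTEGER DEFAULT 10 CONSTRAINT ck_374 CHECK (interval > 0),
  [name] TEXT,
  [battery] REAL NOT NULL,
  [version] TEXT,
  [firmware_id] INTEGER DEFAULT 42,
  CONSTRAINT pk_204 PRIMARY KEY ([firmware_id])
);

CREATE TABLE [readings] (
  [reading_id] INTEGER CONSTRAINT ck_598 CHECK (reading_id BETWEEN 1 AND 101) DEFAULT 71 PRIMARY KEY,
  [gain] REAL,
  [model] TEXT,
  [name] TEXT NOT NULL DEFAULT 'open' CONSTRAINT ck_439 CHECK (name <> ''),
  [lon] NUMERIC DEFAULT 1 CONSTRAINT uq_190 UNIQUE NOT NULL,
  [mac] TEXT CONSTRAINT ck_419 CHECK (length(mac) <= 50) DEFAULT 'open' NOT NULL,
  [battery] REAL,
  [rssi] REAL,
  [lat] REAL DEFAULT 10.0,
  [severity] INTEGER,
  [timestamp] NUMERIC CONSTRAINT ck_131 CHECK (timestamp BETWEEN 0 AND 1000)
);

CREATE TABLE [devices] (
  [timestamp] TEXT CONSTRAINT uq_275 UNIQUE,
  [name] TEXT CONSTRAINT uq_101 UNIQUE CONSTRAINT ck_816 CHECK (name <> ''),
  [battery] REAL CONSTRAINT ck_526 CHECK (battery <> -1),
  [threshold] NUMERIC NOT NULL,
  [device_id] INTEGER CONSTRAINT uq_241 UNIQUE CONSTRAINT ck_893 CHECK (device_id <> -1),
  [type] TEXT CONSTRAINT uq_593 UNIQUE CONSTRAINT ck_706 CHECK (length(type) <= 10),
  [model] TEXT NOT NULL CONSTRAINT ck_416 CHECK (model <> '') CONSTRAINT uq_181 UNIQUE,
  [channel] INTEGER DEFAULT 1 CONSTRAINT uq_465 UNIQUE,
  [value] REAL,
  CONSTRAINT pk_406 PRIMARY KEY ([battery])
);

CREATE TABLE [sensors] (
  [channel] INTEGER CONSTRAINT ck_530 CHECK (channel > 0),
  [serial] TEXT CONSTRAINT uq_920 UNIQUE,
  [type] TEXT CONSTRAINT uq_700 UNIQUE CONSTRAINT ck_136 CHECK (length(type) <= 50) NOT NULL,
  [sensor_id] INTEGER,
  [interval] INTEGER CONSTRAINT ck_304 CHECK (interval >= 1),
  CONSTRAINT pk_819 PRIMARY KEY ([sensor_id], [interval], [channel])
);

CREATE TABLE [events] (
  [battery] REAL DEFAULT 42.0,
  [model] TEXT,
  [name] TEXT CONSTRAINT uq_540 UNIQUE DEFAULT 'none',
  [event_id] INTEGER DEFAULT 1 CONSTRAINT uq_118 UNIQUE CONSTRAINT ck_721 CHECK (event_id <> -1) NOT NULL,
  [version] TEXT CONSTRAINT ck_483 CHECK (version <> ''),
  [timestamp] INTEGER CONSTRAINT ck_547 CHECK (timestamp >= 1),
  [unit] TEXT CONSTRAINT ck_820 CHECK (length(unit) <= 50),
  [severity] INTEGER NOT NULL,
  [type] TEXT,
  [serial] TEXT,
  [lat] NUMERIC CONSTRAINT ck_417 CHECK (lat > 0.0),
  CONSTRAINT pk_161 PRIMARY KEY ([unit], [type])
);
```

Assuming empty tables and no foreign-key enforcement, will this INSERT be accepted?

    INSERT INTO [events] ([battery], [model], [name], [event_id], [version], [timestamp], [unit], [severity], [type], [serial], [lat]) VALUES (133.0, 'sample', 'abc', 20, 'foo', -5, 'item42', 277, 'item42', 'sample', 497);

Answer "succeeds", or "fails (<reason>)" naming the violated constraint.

The value -5 for timestamp violates CHECK (timestamp >= 1).

fails (CHECK on timestamp)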